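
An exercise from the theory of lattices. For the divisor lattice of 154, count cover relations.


A cover relation a -< b holds when a < b with no c strictly between.
Cover relations:
  1 -< 2
  1 -< 7
  1 -< 11
  2 -< 14
  2 -< 22
  7 -< 14
  7 -< 77
  11 -< 22
  ...4 more
Total: 12


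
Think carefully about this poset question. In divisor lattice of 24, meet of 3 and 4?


In a divisor lattice, meet = gcd (greatest common divisor).
By Euclidean algorithm or factoring: gcd(3,4) = 1


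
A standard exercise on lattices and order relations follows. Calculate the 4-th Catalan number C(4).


C(n) = C(2n, n) / (n+1).
C(8, 4) = 70
C(4) = 70 / 5 = 14


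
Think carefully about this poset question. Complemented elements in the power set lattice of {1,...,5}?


An element a is complemented if some b has a meet b = bottom, a join b = top.
every subset A has complement S\A, so all elements are complemented.
Complemented elements: {}, {1}, {2}, {3}, {4}, {5}, ... (26 more)
Count: 32


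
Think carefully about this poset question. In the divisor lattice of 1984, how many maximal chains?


A maximal chain goes from the minimum element to a maximal element via cover relations.
Counting all min-to-max paths in the cover graph.
Total maximal chains: 7


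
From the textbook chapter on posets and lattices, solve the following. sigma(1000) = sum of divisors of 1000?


sigma(n) = sum of divisors.
Divisors of 1000: [1, 2, 4, 5, 8, 10, 20, 25, 40, 50, 100, 125, 200, 250, 500, 1000]
Sum = 2340


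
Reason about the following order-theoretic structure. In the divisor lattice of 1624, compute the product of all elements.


Divisors of 1624: [1, 2, 4, 7, 8, 14, 28, 29, 56, 58, 116, 203, 232, 406, 812, 1624]
Product = n^(d(n)/2) = 1624^(16/2)
Product = 48382488186132912853221376


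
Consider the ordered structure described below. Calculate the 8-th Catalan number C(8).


C(n) = C(2n, n) / (n+1).
C(16, 8) = 12870
C(8) = 12870 / 9 = 1430


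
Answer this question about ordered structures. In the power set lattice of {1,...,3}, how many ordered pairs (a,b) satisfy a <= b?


The order relation is {(a,b) : a <= b}, reflexive so it includes (a,a).
Examples: ({},{}), ({},{1,2}), ({},{1,2,3}), ({},{1,3}), ({},{1}), ...
Total ordered pairs: 27


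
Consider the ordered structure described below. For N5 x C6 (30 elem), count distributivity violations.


Distributive law: a ^ (b v c) = (a ^ b) v (a ^ c).
Check all 30^3 = 27000 ordered triples (a,b,c).
  e.g. a=(b,0), b=(a,0), c=(c,0): lhs=(b,0) != rhs=(a,0)
  e.g. a=(b,0), b=(a,0), c=(c,1): lhs=(b,0) != rhs=(a,0)
Total violating triples: 432


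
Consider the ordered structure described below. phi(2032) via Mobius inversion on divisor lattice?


phi(n) = n * prod_{p|n} (1 - 1/p).
Prime divisors of 2032: [2, 127]
phi(2032) = 2032 * (1 - 1/2) * (1 - 1/127)
phi(2032) = 1008


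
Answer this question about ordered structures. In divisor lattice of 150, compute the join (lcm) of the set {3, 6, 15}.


In a divisor lattice, join = lcm (least common multiple).
Compute lcm iteratively: start with first element, then lcm(current, next).
Elements: [3, 6, 15]
lcm(3,6) = 6
lcm(6,15) = 30
Final lcm = 30


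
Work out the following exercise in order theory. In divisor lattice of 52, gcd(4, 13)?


Meet=gcd.
gcd(4,13)=1


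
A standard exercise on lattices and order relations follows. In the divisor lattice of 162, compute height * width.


Height = length of longest chain minus 1; width = size of largest antichain.
A maximum chain: 1 | 3 | 9 | 27 | 81 | 162  (height 5).
A maximum antichain: {2, 3}  (width 2).
Product = 5 * 2 = 10


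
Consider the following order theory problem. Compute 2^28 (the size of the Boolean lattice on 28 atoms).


Power set = 2^n.
2^28 = 268435456


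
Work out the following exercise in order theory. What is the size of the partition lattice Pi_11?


B(n) = number of set partitions of an n-element set.
B(n) satisfies the recurrence: B(n+1) = sum_k C(n,k)*B(k).
B(11) = 678570


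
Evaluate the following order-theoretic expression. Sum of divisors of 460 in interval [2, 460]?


Interval [2,460] in divisors of 460: [2, 4, 10, 20, 46, 92, 230, 460]
Sum = 864


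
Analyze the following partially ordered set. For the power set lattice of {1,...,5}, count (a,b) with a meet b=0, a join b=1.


Complement pair (a,b): a meet b = bottom, a join b = top.
Here: A intersect B = {} and A union B = {1,...,5}.
Pairs found: ({},{1,2,3,4,5}), ({1},{2,3,4,5}), ({2},{1,3,4,5}), ({3},{1,2,4,5}), ... (28 more)
Total ordered pairs: 32


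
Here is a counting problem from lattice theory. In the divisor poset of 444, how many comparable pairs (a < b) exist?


A comparable pair {a,b} has a < b or b < a in the order.
Count unordered pairs where one element is strictly below the other.
Examples: {1,2}, {1,3}, {1,4}, {1,6}, ...
Total comparable pairs: 42


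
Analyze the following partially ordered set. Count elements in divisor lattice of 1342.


Divisors of 1342: [1, 2, 11, 22, 61, 122, 671, 1342]
Count: 8


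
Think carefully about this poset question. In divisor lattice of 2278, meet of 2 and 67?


In a divisor lattice, meet = gcd (greatest common divisor).
By Euclidean algorithm or factoring: gcd(2,67) = 1


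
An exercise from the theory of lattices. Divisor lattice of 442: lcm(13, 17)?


Join=lcm.
gcd(13,17)=1
lcm=221


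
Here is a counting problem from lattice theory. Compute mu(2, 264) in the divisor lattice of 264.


In a divisor lattice, mu(a,b) = mu(b/a) where mu is the classical Mobius function.
b/a = 264/2 = 132
Prime factorization of 132: primes [2, 3, 11]
132 is not squarefree, so mu(132) = 0


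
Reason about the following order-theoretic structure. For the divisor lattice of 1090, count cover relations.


A cover relation a -< b holds when a < b with no c strictly between.
Cover relations:
  1 -< 2
  1 -< 5
  1 -< 109
  2 -< 10
  2 -< 218
  5 -< 10
  5 -< 545
  10 -< 1090
  ...4 more
Total: 12


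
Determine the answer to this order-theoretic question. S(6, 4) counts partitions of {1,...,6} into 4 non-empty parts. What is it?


S(n,k) = k*S(n-1,k) + S(n-1,k-1).
S(5,4) = 10, S(5,3) = 25
S(6,4) = 4*10 + 25 = 40 + 25
S(6,4) = 65


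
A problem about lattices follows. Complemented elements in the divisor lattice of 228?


An element a is complemented if some b has a meet b = bottom, a join b = top.
a is complemented iff gcd(a, n/a)=1, i.e. a is a unitary divisor of 228.
Complemented elements: 1, 3, 4, 12, 19, 57, ... (2 more)
Count: 8


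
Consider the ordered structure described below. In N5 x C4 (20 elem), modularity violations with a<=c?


Modular law: if a <= c then a v (b ^ c) = (a v b) ^ c.
Check all triples (a,b,c) with a <= c among 20 elements.
  e.g. a=(a,0), b=(c,0), c=(b,0): lhs=(a,0) != rhs=(b,0)
  e.g. a=(a,0), b=(c,1), c=(b,0): lhs=(a,0) != rhs=(b,0)
Total violating triples: 40


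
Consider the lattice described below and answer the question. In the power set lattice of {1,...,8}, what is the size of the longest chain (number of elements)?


A chain is a totally ordered subset; we count the number of elements in a maximum chain.
Compute, for each element x, the size of the longest chain ending at x:
  {}: 1
  {1}: 2
  {2}: 2
  {3}: 2
  {4}: 2
  {5}: 2
  ...
A maximum chain: {} < {1} < {1,2} < {1,2,3} < {1,2,3,4} < {1,2,3,4,5} < {1,2,3,4,5,6} < {1,2,3,4,5,6,7} < {1,2,3,4,5,6,7,8}
Number of elements in the longest chain: 9


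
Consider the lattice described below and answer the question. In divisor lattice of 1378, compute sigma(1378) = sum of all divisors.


sigma(n) = sum of divisors.
Divisors of 1378: [1, 2, 13, 26, 53, 106, 689, 1378]
Sum = 2268


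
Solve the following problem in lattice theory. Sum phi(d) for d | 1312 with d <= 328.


Divisors of 1312 up to 328: [1, 2, 4, 8, 16, 32, 41, 82, 164, 328]
phi values: [1, 1, 2, 4, 8, 16, 40, 40, 80, 160]
Sum = 352


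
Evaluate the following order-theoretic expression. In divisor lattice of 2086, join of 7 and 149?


In a divisor lattice, join = lcm (least common multiple).
gcd(7,149) = 1
lcm(7,149) = 7*149/gcd = 1043/1 = 1043


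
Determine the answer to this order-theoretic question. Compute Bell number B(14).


B(n) = number of set partitions of an n-element set.
B(n) satisfies the recurrence: B(n+1) = sum_k C(n,k)*B(k).
B(14) = 190899322


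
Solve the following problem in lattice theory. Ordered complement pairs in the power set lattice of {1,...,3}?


Complement pair (a,b): a meet b = bottom, a join b = top.
Here: A intersect B = {} and A union B = {1,...,3}.
Pairs found: ({},{1,2,3}), ({1},{2,3}), ({2},{1,3}), ({3},{1,2}), ... (4 more)
Total ordered pairs: 8


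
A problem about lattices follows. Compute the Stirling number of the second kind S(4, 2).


S(n,k) = k*S(n-1,k) + S(n-1,k-1).
S(3,2) = 3, S(3,1) = 1
S(4,2) = 2*3 + 1 = 6 + 1
S(4,2) = 7


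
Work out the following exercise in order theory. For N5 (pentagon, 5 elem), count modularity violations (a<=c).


Modular law: if a <= c then a v (b ^ c) = (a v b) ^ c.
Check all triples (a,b,c) with a <= c among 5 elements.
  e.g. a=a, b=c, c=b: lhs=a != rhs=b
Total violating triples: 1


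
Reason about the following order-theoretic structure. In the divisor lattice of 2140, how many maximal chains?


A maximal chain goes from the minimum element to a maximal element via cover relations.
Counting all min-to-max paths in the cover graph.
Total maximal chains: 12


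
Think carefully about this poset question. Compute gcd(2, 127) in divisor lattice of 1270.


In a divisor lattice, meet = gcd (greatest common divisor).
By Euclidean algorithm or factoring: gcd(2,127) = 1


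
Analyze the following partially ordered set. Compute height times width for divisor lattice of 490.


Height = length of longest chain minus 1; width = size of largest antichain.
A maximum chain: 1 | 7 | 49 | 245 | 490  (height 4).
A maximum antichain: {10, 14, 35, 49}  (width 4).
Product = 4 * 4 = 16


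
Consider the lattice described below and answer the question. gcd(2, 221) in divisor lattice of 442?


Meet=gcd.
gcd(2,221)=1


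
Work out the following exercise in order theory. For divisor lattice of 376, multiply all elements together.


Divisors of 376: [1, 2, 4, 8, 47, 94, 188, 376]
Product = n^(d(n)/2) = 376^(8/2)
Product = 19987173376


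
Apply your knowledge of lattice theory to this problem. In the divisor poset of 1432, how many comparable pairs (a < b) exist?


A comparable pair {a,b} has a < b or b < a in the order.
Count unordered pairs where one element is strictly below the other.
Examples: {1,2}, {1,4}, {1,8}, {1,179}, ...
Total comparable pairs: 22


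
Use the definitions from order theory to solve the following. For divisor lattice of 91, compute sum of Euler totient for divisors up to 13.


Divisors of 91 up to 13: [1, 7, 13]
phi values: [1, 6, 12]
Sum = 19


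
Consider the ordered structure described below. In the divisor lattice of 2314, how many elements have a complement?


An element a is complemented if some b has a meet b = bottom, a join b = top.
a is complemented iff gcd(a, n/a)=1, i.e. a is a unitary divisor of 2314.
Complemented elements: 1, 2, 13, 26, 89, 178, ... (2 more)
Count: 8


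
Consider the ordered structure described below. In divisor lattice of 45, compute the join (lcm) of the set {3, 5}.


In a divisor lattice, join = lcm (least common multiple).
Compute lcm iteratively: start with first element, then lcm(current, next).
Elements: [3, 5]
lcm(3,5) = 15
Final lcm = 15


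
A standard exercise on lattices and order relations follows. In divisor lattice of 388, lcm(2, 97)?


Join=lcm.
gcd(2,97)=1
lcm=194


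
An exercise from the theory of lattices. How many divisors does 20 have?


Divisors of 20: [1, 2, 4, 5, 10, 20]
Count: 6


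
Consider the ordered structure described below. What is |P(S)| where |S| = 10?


Power set = 2^n.
2^10 = 1024


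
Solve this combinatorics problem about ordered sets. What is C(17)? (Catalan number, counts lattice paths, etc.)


C(n) = C(2n, n) / (n+1).
C(34, 17) = 2333606220
C(17) = 2333606220 / 18 = 129644790


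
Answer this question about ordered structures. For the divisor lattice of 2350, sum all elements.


sigma(n) = sum of divisors.
Divisors of 2350: [1, 2, 5, 10, 25, 47, 50, 94, 235, 470, 1175, 2350]
Sum = 4464


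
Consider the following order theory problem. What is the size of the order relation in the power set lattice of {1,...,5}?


The order relation is {(a,b) : a <= b}, reflexive so it includes (a,a).
Examples: ({},{}), ({},{1,2}), ({},{1,2,3}), ({},{1,2,3,4}), ({},{1,2,3,4,5}), ...
Total ordered pairs: 243


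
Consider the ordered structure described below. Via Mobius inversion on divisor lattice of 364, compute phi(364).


phi(n) = n * prod_{p|n} (1 - 1/p).
Prime divisors of 364: [2, 7, 13]
phi(364) = 364 * (1 - 1/2) * (1 - 1/7) * (1 - 1/13)
phi(364) = 144


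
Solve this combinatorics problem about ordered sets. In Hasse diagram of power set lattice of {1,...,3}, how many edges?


A cover relation a -< b holds when a < b with no c strictly between.
Cover relations:
  {} -< {1}
  {} -< {2}
  {} -< {3}
  {1} -< {1,2}
  {1} -< {1,3}
  {2} -< {1,2}
  {2} -< {2,3}
  {3} -< {1,3}
  ...4 more
Total: 12


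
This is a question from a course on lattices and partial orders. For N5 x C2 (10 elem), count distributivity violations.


Distributive law: a ^ (b v c) = (a ^ b) v (a ^ c).
Check all 10^3 = 1000 ordered triples (a,b,c).
  e.g. a=(b,0), b=(a,0), c=(c,0): lhs=(b,0) != rhs=(a,0)
  e.g. a=(b,0), b=(a,0), c=(c,1): lhs=(b,0) != rhs=(a,0)
Total violating triples: 16


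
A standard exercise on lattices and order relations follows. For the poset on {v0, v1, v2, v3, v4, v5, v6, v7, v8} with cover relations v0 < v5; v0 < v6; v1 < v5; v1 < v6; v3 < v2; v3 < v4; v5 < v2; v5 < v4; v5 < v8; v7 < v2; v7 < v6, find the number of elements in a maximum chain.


A chain is a totally ordered subset; we count the number of elements in a maximum chain.
Compute, for each element x, the size of the longest chain ending at x:
  v0: 1
  v1: 1
  v3: 1
  v7: 1
  v5: 2
  v6: 2
  ...
A maximum chain: v0 < v5 < v2
Number of elements in the longest chain: 3


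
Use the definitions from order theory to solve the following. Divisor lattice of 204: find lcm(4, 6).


In a divisor lattice, join = lcm (least common multiple).
gcd(4,6) = 2
lcm(4,6) = 4*6/gcd = 24/2 = 12


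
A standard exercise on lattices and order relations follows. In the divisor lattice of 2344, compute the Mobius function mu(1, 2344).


In a divisor lattice, mu(a,b) = mu(b/a) where mu is the classical Mobius function.
b/a = 2344/1 = 2344
Prime factorization of 2344: primes [2, 293]
2344 is not squarefree, so mu(2344) = 0


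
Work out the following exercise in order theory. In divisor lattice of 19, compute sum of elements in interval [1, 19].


Interval [1,19] in divisors of 19: [1, 19]
Sum = 20


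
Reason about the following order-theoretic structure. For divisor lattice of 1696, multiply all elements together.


Divisors of 1696: [1, 2, 4, 8, 16, 32, 53, 106, 212, 424, 848, 1696]
Product = n^(d(n)/2) = 1696^(12/2)
Product = 23798801546447159296


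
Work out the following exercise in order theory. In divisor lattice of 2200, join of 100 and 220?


In a divisor lattice, join = lcm (least common multiple).
gcd(100,220) = 20
lcm(100,220) = 100*220/gcd = 22000/20 = 1100


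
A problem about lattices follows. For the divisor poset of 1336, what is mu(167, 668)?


In a divisor lattice, mu(a,b) = mu(b/a) where mu is the classical Mobius function.
b/a = 668/167 = 4
Prime factorization of 4: primes [2]
4 is not squarefree, so mu(4) = 0


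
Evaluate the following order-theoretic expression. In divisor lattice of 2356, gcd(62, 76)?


Meet=gcd.
gcd(62,76)=2


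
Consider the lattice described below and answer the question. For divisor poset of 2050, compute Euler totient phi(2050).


phi(n) = n * prod_{p|n} (1 - 1/p).
Prime divisors of 2050: [2, 5, 41]
phi(2050) = 2050 * (1 - 1/2) * (1 - 1/5) * (1 - 1/41)
phi(2050) = 800


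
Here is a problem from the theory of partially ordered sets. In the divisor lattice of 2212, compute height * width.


Height = length of longest chain minus 1; width = size of largest antichain.
A maximum chain: 1 | 79 | 553 | 1106 | 2212  (height 4).
A maximum antichain: {4, 14, 158, 553}  (width 4).
Product = 4 * 4 = 16


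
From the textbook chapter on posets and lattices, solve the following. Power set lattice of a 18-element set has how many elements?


Power set = 2^n.
2^18 = 262144


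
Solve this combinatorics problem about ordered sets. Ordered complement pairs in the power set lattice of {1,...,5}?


Complement pair (a,b): a meet b = bottom, a join b = top.
Here: A intersect B = {} and A union B = {1,...,5}.
Pairs found: ({},{1,2,3,4,5}), ({1},{2,3,4,5}), ({2},{1,3,4,5}), ({3},{1,2,4,5}), ... (28 more)
Total ordered pairs: 32


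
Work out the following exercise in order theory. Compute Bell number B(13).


B(n) = number of set partitions of an n-element set.
B(n) satisfies the recurrence: B(n+1) = sum_k C(n,k)*B(k).
B(13) = 27644437


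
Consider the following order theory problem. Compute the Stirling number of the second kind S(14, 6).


S(n,k) = k*S(n-1,k) + S(n-1,k-1).
S(13,6) = 9321312, S(13,5) = 7508501
S(14,6) = 6*9321312 + 7508501 = 55927872 + 7508501
S(14,6) = 63436373


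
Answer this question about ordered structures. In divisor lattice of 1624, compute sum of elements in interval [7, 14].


Interval [7,14] in divisors of 1624: [7, 14]
Sum = 21


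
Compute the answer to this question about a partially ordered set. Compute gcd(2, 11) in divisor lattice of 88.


In a divisor lattice, meet = gcd (greatest common divisor).
By Euclidean algorithm or factoring: gcd(2,11) = 1


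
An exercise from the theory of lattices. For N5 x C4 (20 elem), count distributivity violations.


Distributive law: a ^ (b v c) = (a ^ b) v (a ^ c).
Check all 20^3 = 8000 ordered triples (a,b,c).
  e.g. a=(b,0), b=(a,0), c=(c,0): lhs=(b,0) != rhs=(a,0)
  e.g. a=(b,0), b=(a,0), c=(c,1): lhs=(b,0) != rhs=(a,0)
Total violating triples: 128


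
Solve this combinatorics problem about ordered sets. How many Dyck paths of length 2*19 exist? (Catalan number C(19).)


C(n) = C(2n, n) / (n+1).
C(38, 19) = 35345263800
C(19) = 35345263800 / 20 = 1767263190


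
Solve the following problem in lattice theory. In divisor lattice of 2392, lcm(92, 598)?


Join=lcm.
gcd(92,598)=46
lcm=1196


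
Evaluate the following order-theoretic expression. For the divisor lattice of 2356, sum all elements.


sigma(n) = sum of divisors.
Divisors of 2356: [1, 2, 4, 19, 31, 38, 62, 76, 124, 589, 1178, 2356]
Sum = 4480


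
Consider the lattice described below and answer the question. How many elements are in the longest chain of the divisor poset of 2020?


A chain is a totally ordered subset; we count the number of elements in a maximum chain.
Compute, for each element x, the size of the longest chain ending at x:
  1: 1
  2: 2
  5: 2
  101: 2
  4: 3
  10: 3
  ...
A maximum chain: 1 < 2 < 4 < 20 < 2020
Number of elements in the longest chain: 5


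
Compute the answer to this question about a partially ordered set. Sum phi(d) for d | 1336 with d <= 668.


Divisors of 1336 up to 668: [1, 2, 4, 8, 167, 334, 668]
phi values: [1, 1, 2, 4, 166, 166, 332]
Sum = 672


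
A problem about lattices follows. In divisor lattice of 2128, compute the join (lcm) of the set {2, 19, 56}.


In a divisor lattice, join = lcm (least common multiple).
Compute lcm iteratively: start with first element, then lcm(current, next).
Elements: [2, 19, 56]
lcm(2,19) = 38
lcm(38,56) = 1064
Final lcm = 1064


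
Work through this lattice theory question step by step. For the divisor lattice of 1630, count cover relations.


A cover relation a -< b holds when a < b with no c strictly between.
Cover relations:
  1 -< 2
  1 -< 5
  1 -< 163
  2 -< 10
  2 -< 326
  5 -< 10
  5 -< 815
  10 -< 1630
  ...4 more
Total: 12


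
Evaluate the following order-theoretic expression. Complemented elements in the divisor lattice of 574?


An element a is complemented if some b has a meet b = bottom, a join b = top.
a is complemented iff gcd(a, n/a)=1, i.e. a is a unitary divisor of 574.
Complemented elements: 1, 2, 7, 14, 41, 82, ... (2 more)
Count: 8


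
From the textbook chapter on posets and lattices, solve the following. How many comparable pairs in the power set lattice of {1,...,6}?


A comparable pair {a,b} has a < b or b < a in the order.
Count unordered pairs where one element is strictly below the other.
Examples: {{},{1}}, {{},{2}}, {{},{3}}, {{},{4}}, ...
Total comparable pairs: 665


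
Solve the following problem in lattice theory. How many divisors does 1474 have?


Divisors of 1474: [1, 2, 11, 22, 67, 134, 737, 1474]
Count: 8


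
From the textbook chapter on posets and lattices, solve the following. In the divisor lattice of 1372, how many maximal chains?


A maximal chain goes from the minimum element to a maximal element via cover relations.
Counting all min-to-max paths in the cover graph.
Total maximal chains: 10


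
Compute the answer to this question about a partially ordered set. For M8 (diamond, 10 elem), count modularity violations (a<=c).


Modular law: if a <= c then a v (b ^ c) = (a v b) ^ c.
Check all triples (a,b,c) with a <= c among 10 elements.
This lattice is modular (diamonds M_m and their chain-products are modular).
Total violating triples: 0


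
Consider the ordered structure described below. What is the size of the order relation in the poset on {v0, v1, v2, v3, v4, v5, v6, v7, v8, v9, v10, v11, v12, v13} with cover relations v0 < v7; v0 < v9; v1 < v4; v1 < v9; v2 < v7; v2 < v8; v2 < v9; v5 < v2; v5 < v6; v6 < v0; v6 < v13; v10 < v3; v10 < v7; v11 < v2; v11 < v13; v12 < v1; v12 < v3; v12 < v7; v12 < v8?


The order relation is {(a,b) : a <= b}, reflexive so it includes (a,a).
Examples: (v0,v0), (v0,v7), (v0,v9), (v1,v1), (v1,v4), ...
Total ordered pairs: 45


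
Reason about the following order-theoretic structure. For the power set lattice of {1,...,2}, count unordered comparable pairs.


A comparable pair {a,b} has a < b or b < a in the order.
Count unordered pairs where one element is strictly below the other.
Examples: {{},{1}}, {{},{2}}, {{},{1,2}}, {{1},{1,2}}, ...
Total comparable pairs: 5


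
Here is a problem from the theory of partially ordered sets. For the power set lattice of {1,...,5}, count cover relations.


A cover relation a -< b holds when a < b with no c strictly between.
Cover relations:
  {} -< {1}
  {} -< {2}
  {} -< {3}
  {} -< {4}
  {} -< {5}
  {1} -< {1,2}
  {1} -< {1,3}
  {1} -< {1,4}
  ...72 more
Total: 80


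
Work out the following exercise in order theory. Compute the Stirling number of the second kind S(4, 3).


S(n,k) = k*S(n-1,k) + S(n-1,k-1).
S(3,3) = 1, S(3,2) = 3
S(4,3) = 3*1 + 3 = 3 + 3
S(4,3) = 6


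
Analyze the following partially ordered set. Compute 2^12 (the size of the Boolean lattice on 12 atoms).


Power set = 2^n.
2^12 = 4096


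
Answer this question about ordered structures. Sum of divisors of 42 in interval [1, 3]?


Interval [1,3] in divisors of 42: [1, 3]
Sum = 4


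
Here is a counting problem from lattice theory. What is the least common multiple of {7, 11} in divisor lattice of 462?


In a divisor lattice, join = lcm (least common multiple).
Compute lcm iteratively: start with first element, then lcm(current, next).
Elements: [7, 11]
lcm(7,11) = 77
Final lcm = 77


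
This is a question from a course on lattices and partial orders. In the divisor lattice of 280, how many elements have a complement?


An element a is complemented if some b has a meet b = bottom, a join b = top.
a is complemented iff gcd(a, n/a)=1, i.e. a is a unitary divisor of 280.
Complemented elements: 1, 5, 7, 8, 35, 40, ... (2 more)
Count: 8


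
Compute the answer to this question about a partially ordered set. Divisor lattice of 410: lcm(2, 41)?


Join=lcm.
gcd(2,41)=1
lcm=82


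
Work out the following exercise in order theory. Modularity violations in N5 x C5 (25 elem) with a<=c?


Modular law: if a <= c then a v (b ^ c) = (a v b) ^ c.
Check all triples (a,b,c) with a <= c among 25 elements.
  e.g. a=(a,0), b=(c,0), c=(b,0): lhs=(a,0) != rhs=(b,0)
  e.g. a=(a,0), b=(c,1), c=(b,0): lhs=(a,0) != rhs=(b,0)
Total violating triples: 75


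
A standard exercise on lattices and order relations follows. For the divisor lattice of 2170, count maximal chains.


A maximal chain goes from the minimum element to a maximal element via cover relations.
Counting all min-to-max paths in the cover graph.
Total maximal chains: 24


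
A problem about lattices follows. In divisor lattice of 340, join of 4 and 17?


In a divisor lattice, join = lcm (least common multiple).
gcd(4,17) = 1
lcm(4,17) = 4*17/gcd = 68/1 = 68


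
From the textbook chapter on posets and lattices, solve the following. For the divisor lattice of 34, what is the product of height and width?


Height = length of longest chain minus 1; width = size of largest antichain.
A maximum chain: 1 | 17 | 34  (height 2).
A maximum antichain: {2, 17}  (width 2).
Product = 2 * 2 = 4


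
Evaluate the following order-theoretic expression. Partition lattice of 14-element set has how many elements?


B(n) = number of set partitions of an n-element set.
B(n) satisfies the recurrence: B(n+1) = sum_k C(n,k)*B(k).
B(14) = 190899322


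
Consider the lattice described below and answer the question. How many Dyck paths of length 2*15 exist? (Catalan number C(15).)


C(n) = C(2n, n) / (n+1).
C(30, 15) = 155117520
C(15) = 155117520 / 16 = 9694845


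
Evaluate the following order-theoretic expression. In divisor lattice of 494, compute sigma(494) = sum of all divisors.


sigma(n) = sum of divisors.
Divisors of 494: [1, 2, 13, 19, 26, 38, 247, 494]
Sum = 840


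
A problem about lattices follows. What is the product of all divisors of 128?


Divisors of 128: [1, 2, 4, 8, 16, 32, 64, 128]
Product = n^(d(n)/2) = 128^(8/2)
Product = 268435456


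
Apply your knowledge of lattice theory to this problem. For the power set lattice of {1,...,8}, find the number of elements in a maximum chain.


A chain is a totally ordered subset; we count the number of elements in a maximum chain.
Compute, for each element x, the size of the longest chain ending at x:
  {}: 1
  {1}: 2
  {2}: 2
  {3}: 2
  {4}: 2
  {5}: 2
  ...
A maximum chain: {} < {1} < {1,2} < {1,2,3} < {1,2,3,4} < {1,2,3,4,5} < {1,2,3,4,5,6} < {1,2,3,4,5,6,7} < {1,2,3,4,5,6,7,8}
Number of elements in the longest chain: 9


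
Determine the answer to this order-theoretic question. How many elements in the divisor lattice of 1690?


Divisors of 1690: [1, 2, 5, 10, 13, 26, 65, 130, 169, 338, 845, 1690]
Count: 12


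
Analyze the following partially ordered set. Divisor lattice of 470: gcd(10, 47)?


Meet=gcd.
gcd(10,47)=1


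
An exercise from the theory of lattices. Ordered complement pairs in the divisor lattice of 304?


Complement pair (a,b): a meet b = bottom, a join b = top.
Here: gcd(a,b)=1 and lcm(a,b)=304, i.e. a*b=304 with a,b coprime.
Pairs found: (1,304), (16,19), (19,16), (304,1)
Total ordered pairs: 4


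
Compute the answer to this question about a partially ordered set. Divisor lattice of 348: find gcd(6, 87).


In a divisor lattice, meet = gcd (greatest common divisor).
By Euclidean algorithm or factoring: gcd(6,87) = 3


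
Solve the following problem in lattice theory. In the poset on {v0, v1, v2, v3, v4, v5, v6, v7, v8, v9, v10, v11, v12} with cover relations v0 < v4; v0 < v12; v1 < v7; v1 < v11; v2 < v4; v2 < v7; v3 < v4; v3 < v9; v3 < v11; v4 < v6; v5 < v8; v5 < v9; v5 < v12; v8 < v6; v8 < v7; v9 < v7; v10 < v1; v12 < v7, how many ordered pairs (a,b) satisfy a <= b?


The order relation is {(a,b) : a <= b}, reflexive so it includes (a,a).
Examples: (v0,v0), (v0,v12), (v0,v4), (v0,v6), (v0,v7), ...
Total ordered pairs: 40


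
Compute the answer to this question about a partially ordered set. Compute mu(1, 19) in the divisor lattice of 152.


In a divisor lattice, mu(a,b) = mu(b/a) where mu is the classical Mobius function.
b/a = 19/1 = 19
Prime factorization of 19: primes [19]
19 is squarefree with 1 prime factor(s), so mu(19) = (-1)^1 = -1


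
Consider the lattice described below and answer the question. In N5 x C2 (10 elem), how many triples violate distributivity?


Distributive law: a ^ (b v c) = (a ^ b) v (a ^ c).
Check all 10^3 = 1000 ordered triples (a,b,c).
  e.g. a=(b,0), b=(a,0), c=(c,0): lhs=(b,0) != rhs=(a,0)
  e.g. a=(b,0), b=(a,0), c=(c,1): lhs=(b,0) != rhs=(a,0)
Total violating triples: 16


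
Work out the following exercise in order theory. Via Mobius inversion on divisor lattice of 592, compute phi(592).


phi(n) = n * prod_{p|n} (1 - 1/p).
Prime divisors of 592: [2, 37]
phi(592) = 592 * (1 - 1/2) * (1 - 1/37)
phi(592) = 288


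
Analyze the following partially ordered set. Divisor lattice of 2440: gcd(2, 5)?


Meet=gcd.
gcd(2,5)=1


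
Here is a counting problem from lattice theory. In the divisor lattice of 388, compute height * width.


Height = length of longest chain minus 1; width = size of largest antichain.
A maximum chain: 1 | 97 | 194 | 388  (height 3).
A maximum antichain: {2, 97}  (width 2).
Product = 3 * 2 = 6


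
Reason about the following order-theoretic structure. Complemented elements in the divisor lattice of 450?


An element a is complemented if some b has a meet b = bottom, a join b = top.
a is complemented iff gcd(a, n/a)=1, i.e. a is a unitary divisor of 450.
Complemented elements: 1, 2, 9, 18, 25, 50, ... (2 more)
Count: 8


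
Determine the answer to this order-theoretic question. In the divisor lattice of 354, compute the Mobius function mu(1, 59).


In a divisor lattice, mu(a,b) = mu(b/a) where mu is the classical Mobius function.
b/a = 59/1 = 59
Prime factorization of 59: primes [59]
59 is squarefree with 1 prime factor(s), so mu(59) = (-1)^1 = -1


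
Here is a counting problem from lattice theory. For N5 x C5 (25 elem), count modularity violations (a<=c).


Modular law: if a <= c then a v (b ^ c) = (a v b) ^ c.
Check all triples (a,b,c) with a <= c among 25 elements.
  e.g. a=(a,0), b=(c,0), c=(b,0): lhs=(a,0) != rhs=(b,0)
  e.g. a=(a,0), b=(c,1), c=(b,0): lhs=(a,0) != rhs=(b,0)
Total violating triples: 75


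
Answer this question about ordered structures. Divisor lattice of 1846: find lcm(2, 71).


In a divisor lattice, join = lcm (least common multiple).
gcd(2,71) = 1
lcm(2,71) = 2*71/gcd = 142/1 = 142


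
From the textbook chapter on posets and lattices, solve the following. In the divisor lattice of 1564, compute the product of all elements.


Divisors of 1564: [1, 2, 4, 17, 23, 34, 46, 68, 92, 391, 782, 1564]
Product = n^(d(n)/2) = 1564^(12/2)
Product = 14635935683435892736


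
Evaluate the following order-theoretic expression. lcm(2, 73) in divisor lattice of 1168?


Join=lcm.
gcd(2,73)=1
lcm=146


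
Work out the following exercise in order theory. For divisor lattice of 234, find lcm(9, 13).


In a divisor lattice, join = lcm (least common multiple).
Compute lcm iteratively: start with first element, then lcm(current, next).
Elements: [9, 13]
lcm(9,13) = 117
Final lcm = 117


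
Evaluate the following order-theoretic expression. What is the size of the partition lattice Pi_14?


B(n) = number of set partitions of an n-element set.
B(n) satisfies the recurrence: B(n+1) = sum_k C(n,k)*B(k).
B(14) = 190899322


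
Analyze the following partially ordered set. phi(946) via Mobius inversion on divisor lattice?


phi(n) = n * prod_{p|n} (1 - 1/p).
Prime divisors of 946: [2, 11, 43]
phi(946) = 946 * (1 - 1/2) * (1 - 1/11) * (1 - 1/43)
phi(946) = 420


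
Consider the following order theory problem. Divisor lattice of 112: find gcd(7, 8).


In a divisor lattice, meet = gcd (greatest common divisor).
By Euclidean algorithm or factoring: gcd(7,8) = 1


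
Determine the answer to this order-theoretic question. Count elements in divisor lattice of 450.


Divisors of 450: [1, 2, 3, 5, 6, 9, 10, 15, 18, 25, 30, 45, 50, 75, 90, 150, 225, 450]
Count: 18


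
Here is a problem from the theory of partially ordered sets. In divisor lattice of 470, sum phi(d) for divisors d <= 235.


Divisors of 470 up to 235: [1, 2, 5, 10, 47, 94, 235]
phi values: [1, 1, 4, 4, 46, 46, 184]
Sum = 286


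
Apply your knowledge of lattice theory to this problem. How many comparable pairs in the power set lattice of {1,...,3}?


A comparable pair {a,b} has a < b or b < a in the order.
Count unordered pairs where one element is strictly below the other.
Examples: {{},{1}}, {{},{2}}, {{},{3}}, {{},{1,2}}, ...
Total comparable pairs: 19


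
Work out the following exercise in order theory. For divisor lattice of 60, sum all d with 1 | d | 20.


Interval [1,20] in divisors of 60: [1, 2, 4, 5, 10, 20]
Sum = 42


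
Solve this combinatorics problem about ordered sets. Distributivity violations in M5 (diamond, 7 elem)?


Distributive law: a ^ (b v c) = (a ^ b) v (a ^ c).
Check all 7^3 = 343 ordered triples (a,b,c).
  e.g. a=a1, b=a2, c=a3: lhs=a1 != rhs=0
  e.g. a=a1, b=a2, c=a4: lhs=a1 != rhs=0
Total violating triples: 60


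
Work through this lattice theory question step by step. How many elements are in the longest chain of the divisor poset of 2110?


A chain is a totally ordered subset; we count the number of elements in a maximum chain.
Compute, for each element x, the size of the longest chain ending at x:
  1: 1
  2: 2
  5: 2
  211: 2
  10: 3
  422: 3
  ...
A maximum chain: 1 < 2 < 10 < 2110
Number of elements in the longest chain: 4


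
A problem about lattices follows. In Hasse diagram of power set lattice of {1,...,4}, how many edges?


A cover relation a -< b holds when a < b with no c strictly between.
Cover relations:
  {} -< {1}
  {} -< {2}
  {} -< {3}
  {} -< {4}
  {1} -< {1,2}
  {1} -< {1,3}
  {1} -< {1,4}
  {2} -< {1,2}
  ...24 more
Total: 32


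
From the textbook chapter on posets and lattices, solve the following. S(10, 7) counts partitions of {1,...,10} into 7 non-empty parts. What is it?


S(n,k) = k*S(n-1,k) + S(n-1,k-1).
S(9,7) = 462, S(9,6) = 2646
S(10,7) = 7*462 + 2646 = 3234 + 2646
S(10,7) = 5880


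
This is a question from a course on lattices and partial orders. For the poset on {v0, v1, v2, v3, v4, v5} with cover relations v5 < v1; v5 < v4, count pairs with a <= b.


The order relation is {(a,b) : a <= b}, reflexive so it includes (a,a).
Examples: (v0,v0), (v1,v1), (v2,v2), (v3,v3), (v4,v4), ...
Total ordered pairs: 8


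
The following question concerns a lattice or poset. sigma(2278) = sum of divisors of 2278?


sigma(n) = sum of divisors.
Divisors of 2278: [1, 2, 17, 34, 67, 134, 1139, 2278]
Sum = 3672


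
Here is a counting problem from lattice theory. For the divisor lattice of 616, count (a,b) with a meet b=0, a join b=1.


Complement pair (a,b): a meet b = bottom, a join b = top.
Here: gcd(a,b)=1 and lcm(a,b)=616, i.e. a*b=616 with a,b coprime.
Pairs found: (1,616), (7,88), (8,77), (11,56), ... (4 more)
Total ordered pairs: 8


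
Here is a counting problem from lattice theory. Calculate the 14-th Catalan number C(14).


C(n) = C(2n, n) / (n+1).
C(28, 14) = 40116600
C(14) = 40116600 / 15 = 2674440


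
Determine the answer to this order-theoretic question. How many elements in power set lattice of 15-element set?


Power set = 2^n.
2^15 = 32768


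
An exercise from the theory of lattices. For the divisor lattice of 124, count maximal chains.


A maximal chain goes from the minimum element to a maximal element via cover relations.
Counting all min-to-max paths in the cover graph.
Total maximal chains: 3


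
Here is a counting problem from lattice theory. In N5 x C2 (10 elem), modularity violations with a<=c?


Modular law: if a <= c then a v (b ^ c) = (a v b) ^ c.
Check all triples (a,b,c) with a <= c among 10 elements.
  e.g. a=(a,0), b=(c,0), c=(b,0): lhs=(a,0) != rhs=(b,0)
  e.g. a=(a,0), b=(c,1), c=(b,0): lhs=(a,0) != rhs=(b,0)
Total violating triples: 6


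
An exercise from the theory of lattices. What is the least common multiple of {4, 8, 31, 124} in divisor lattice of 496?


In a divisor lattice, join = lcm (least common multiple).
Compute lcm iteratively: start with first element, then lcm(current, next).
Elements: [4, 8, 31, 124]
lcm(4,8) = 8
lcm(8,31) = 248
lcm(248,124) = 248
Final lcm = 248


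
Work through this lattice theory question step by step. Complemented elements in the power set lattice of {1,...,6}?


An element a is complemented if some b has a meet b = bottom, a join b = top.
every subset A has complement S\A, so all elements are complemented.
Complemented elements: {}, {1}, {2}, {3}, {4}, {5}, ... (58 more)
Count: 64


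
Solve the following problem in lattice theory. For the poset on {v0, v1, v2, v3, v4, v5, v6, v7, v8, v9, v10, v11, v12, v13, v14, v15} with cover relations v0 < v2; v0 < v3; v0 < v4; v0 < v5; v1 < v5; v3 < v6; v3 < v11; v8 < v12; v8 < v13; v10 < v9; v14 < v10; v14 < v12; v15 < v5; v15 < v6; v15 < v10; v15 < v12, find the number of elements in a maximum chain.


A chain is a totally ordered subset; we count the number of elements in a maximum chain.
Compute, for each element x, the size of the longest chain ending at x:
  v0: 1
  v1: 1
  v7: 1
  v8: 1
  v14: 1
  v15: 1
  ...
A maximum chain: v0 < v3 < v6
Number of elements in the longest chain: 3


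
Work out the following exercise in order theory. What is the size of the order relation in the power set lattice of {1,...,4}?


The order relation is {(a,b) : a <= b}, reflexive so it includes (a,a).
Examples: ({},{}), ({},{1,2}), ({},{1,2,3}), ({},{1,2,3,4}), ({},{1,2,4}), ...
Total ordered pairs: 81


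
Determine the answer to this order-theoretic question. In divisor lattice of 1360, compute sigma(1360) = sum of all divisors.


sigma(n) = sum of divisors.
Divisors of 1360: [1, 2, 4, 5, 8, 10, 16, 17, 20, 34, 40, 68, 80, 85, 136, 170, 272, 340, 680, 1360]
Sum = 3348


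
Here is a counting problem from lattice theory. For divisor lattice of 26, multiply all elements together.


Divisors of 26: [1, 2, 13, 26]
Product = n^(d(n)/2) = 26^(4/2)
Product = 676


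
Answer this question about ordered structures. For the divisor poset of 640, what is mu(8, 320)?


In a divisor lattice, mu(a,b) = mu(b/a) where mu is the classical Mobius function.
b/a = 320/8 = 40
Prime factorization of 40: primes [2, 5]
40 is not squarefree, so mu(40) = 0


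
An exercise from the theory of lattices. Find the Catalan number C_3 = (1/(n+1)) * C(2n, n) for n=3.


C(n) = C(2n, n) / (n+1).
C(6, 3) = 20
C(3) = 20 / 4 = 5


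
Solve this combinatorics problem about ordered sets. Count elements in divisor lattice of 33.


Divisors of 33: [1, 3, 11, 33]
Count: 4


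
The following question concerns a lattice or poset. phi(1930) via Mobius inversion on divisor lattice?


phi(n) = n * prod_{p|n} (1 - 1/p).
Prime divisors of 1930: [2, 5, 193]
phi(1930) = 1930 * (1 - 1/2) * (1 - 1/5) * (1 - 1/193)
phi(1930) = 768


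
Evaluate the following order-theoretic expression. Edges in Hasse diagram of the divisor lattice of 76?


A cover relation a -< b holds when a < b with no c strictly between.
Cover relations:
  1 -< 2
  1 -< 19
  2 -< 4
  2 -< 38
  4 -< 76
  19 -< 38
  38 -< 76
Total: 7
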